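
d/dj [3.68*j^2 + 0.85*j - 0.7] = 7.36*j + 0.85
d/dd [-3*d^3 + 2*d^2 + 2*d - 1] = -9*d^2 + 4*d + 2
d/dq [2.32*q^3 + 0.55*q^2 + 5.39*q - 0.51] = 6.96*q^2 + 1.1*q + 5.39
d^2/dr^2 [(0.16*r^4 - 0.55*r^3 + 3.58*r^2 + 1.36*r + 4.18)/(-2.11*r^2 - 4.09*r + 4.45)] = (-1.424672*r^6 - 8.28470399999999*r^5 - 7.04505599999999*r^4 + 125.003012*r^3 - 411.427578*r^2 - 227.707962*r - 409.634396)/(9.393931*r^6 + 54.627267*r^5 + 46.453338*r^4 - 162.000401*r^3 - 97.97031*r^2 + 242.976675*r - 88.121125)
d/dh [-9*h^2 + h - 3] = 1 - 18*h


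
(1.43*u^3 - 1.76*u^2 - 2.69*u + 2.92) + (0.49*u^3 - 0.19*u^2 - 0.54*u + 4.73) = 1.92*u^3 - 1.95*u^2 - 3.23*u + 7.65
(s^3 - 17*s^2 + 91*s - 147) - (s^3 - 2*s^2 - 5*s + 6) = -15*s^2 + 96*s - 153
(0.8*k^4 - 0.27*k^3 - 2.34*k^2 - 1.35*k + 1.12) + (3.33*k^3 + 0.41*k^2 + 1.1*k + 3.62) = 0.8*k^4 + 3.06*k^3 - 1.93*k^2 - 0.25*k + 4.74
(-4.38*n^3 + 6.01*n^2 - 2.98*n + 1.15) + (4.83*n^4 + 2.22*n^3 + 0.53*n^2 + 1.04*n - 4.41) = 4.83*n^4 - 2.16*n^3 + 6.54*n^2 - 1.94*n - 3.26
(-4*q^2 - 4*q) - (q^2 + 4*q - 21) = -5*q^2 - 8*q + 21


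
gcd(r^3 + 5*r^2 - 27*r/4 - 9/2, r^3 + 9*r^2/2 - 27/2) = r - 3/2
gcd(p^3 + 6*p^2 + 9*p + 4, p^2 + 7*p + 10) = 1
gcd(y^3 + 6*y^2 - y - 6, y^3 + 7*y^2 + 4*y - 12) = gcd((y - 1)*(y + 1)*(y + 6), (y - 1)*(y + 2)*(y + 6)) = y^2 + 5*y - 6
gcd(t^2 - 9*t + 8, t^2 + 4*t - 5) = t - 1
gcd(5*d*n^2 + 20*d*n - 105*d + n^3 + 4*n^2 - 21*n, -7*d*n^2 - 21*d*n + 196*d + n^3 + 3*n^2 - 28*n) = n + 7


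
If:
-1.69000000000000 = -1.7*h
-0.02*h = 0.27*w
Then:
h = 0.99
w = -0.07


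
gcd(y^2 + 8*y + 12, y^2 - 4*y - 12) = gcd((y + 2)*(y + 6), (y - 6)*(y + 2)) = y + 2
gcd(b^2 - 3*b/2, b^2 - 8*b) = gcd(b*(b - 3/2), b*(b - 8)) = b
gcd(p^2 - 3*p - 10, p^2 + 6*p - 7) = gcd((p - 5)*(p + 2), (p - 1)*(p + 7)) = 1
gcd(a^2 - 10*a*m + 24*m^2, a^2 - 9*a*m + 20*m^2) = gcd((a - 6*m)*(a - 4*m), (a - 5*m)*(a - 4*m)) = a - 4*m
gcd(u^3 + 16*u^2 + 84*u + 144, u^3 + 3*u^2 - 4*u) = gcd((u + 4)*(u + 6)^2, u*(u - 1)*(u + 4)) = u + 4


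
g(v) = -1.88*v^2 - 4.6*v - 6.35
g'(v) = -3.76*v - 4.6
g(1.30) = -15.51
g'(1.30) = -9.49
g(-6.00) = -46.43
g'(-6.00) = 17.96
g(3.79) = -50.79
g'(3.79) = -18.85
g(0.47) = -8.93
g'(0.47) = -6.37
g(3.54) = -46.19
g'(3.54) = -17.91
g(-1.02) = -3.61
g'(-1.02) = -0.76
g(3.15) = -39.49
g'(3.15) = -16.44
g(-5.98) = -46.07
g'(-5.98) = 17.88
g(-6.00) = -46.43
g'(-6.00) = 17.96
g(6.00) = -101.63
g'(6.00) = -27.16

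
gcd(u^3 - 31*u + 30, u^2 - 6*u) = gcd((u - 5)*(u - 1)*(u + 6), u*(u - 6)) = 1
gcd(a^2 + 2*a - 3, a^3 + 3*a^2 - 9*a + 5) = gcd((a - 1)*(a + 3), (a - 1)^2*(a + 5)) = a - 1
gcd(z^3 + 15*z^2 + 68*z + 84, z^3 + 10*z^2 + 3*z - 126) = z^2 + 13*z + 42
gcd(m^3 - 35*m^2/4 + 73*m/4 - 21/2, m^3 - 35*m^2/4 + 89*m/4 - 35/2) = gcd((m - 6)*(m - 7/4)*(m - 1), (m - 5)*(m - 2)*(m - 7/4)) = m - 7/4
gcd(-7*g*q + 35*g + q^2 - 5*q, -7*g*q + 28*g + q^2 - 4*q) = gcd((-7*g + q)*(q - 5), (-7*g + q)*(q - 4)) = -7*g + q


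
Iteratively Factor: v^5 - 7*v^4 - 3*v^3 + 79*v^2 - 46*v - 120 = (v - 5)*(v^4 - 2*v^3 - 13*v^2 + 14*v + 24) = (v - 5)*(v - 2)*(v^3 - 13*v - 12) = (v - 5)*(v - 2)*(v + 1)*(v^2 - v - 12) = (v - 5)*(v - 4)*(v - 2)*(v + 1)*(v + 3)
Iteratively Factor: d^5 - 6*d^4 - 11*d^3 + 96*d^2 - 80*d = (d)*(d^4 - 6*d^3 - 11*d^2 + 96*d - 80) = d*(d - 5)*(d^3 - d^2 - 16*d + 16) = d*(d - 5)*(d - 1)*(d^2 - 16) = d*(d - 5)*(d - 1)*(d + 4)*(d - 4)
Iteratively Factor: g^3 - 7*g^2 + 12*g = (g - 3)*(g^2 - 4*g) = g*(g - 3)*(g - 4)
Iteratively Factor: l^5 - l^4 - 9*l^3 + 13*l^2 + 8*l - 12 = (l - 2)*(l^4 + l^3 - 7*l^2 - l + 6) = (l - 2)^2*(l^3 + 3*l^2 - l - 3) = (l - 2)^2*(l - 1)*(l^2 + 4*l + 3) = (l - 2)^2*(l - 1)*(l + 3)*(l + 1)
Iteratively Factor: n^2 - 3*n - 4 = (n + 1)*(n - 4)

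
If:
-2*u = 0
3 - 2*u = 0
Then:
No Solution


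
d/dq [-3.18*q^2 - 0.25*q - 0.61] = -6.36*q - 0.25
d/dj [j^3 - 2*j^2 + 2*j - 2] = 3*j^2 - 4*j + 2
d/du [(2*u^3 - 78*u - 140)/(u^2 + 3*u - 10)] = 2*(u^2 - 4*u + 24)/(u^2 - 4*u + 4)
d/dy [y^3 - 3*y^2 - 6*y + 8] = 3*y^2 - 6*y - 6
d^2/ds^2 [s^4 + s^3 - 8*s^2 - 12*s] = 12*s^2 + 6*s - 16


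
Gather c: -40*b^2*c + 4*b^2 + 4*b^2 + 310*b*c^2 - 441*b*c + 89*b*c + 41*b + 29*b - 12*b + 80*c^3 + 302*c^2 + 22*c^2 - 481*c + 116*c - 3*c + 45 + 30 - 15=8*b^2 + 58*b + 80*c^3 + c^2*(310*b + 324) + c*(-40*b^2 - 352*b - 368) + 60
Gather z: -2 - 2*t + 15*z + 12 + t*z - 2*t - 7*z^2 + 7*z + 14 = -4*t - 7*z^2 + z*(t + 22) + 24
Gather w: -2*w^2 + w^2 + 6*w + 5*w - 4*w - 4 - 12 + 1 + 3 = -w^2 + 7*w - 12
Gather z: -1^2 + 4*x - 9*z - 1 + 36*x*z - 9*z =4*x + z*(36*x - 18) - 2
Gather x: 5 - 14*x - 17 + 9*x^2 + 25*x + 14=9*x^2 + 11*x + 2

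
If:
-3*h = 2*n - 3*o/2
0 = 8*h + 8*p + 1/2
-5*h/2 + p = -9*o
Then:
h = -p - 1/16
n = 29*p/24 + 31/384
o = -7*p/18 - 5/288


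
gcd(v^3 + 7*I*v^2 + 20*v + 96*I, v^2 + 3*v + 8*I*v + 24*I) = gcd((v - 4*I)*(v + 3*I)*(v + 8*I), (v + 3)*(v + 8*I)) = v + 8*I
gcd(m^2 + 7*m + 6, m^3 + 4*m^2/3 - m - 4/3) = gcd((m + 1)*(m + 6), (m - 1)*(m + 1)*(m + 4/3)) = m + 1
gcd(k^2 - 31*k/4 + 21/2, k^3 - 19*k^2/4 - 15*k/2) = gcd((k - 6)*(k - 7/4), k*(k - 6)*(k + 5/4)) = k - 6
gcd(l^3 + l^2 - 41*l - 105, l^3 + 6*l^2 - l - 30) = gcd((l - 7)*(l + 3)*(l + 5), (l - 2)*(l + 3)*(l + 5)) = l^2 + 8*l + 15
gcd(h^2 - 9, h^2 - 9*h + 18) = h - 3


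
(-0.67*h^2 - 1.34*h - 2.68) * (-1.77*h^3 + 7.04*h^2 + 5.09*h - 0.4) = 1.1859*h^5 - 2.345*h^4 - 8.1003*h^3 - 25.4198*h^2 - 13.1052*h + 1.072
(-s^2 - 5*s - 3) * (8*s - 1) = -8*s^3 - 39*s^2 - 19*s + 3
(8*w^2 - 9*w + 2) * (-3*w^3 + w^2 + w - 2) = -24*w^5 + 35*w^4 - 7*w^3 - 23*w^2 + 20*w - 4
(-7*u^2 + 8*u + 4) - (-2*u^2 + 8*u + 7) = -5*u^2 - 3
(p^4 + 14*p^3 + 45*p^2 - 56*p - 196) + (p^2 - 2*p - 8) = p^4 + 14*p^3 + 46*p^2 - 58*p - 204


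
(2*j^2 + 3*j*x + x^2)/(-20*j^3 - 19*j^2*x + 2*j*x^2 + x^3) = (2*j + x)/(-20*j^2 + j*x + x^2)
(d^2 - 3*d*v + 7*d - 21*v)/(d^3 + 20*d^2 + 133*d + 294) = (d - 3*v)/(d^2 + 13*d + 42)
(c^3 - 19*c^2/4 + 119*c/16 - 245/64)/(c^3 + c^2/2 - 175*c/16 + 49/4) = (c - 5/4)/(c + 4)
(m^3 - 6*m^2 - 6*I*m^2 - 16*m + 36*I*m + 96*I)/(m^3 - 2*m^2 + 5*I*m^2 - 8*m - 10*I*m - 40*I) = (m^2 + m*(-8 - 6*I) + 48*I)/(m^2 + m*(-4 + 5*I) - 20*I)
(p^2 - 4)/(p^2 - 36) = (p^2 - 4)/(p^2 - 36)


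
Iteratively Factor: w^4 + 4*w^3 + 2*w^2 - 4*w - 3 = (w + 1)*(w^3 + 3*w^2 - w - 3) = (w + 1)*(w + 3)*(w^2 - 1) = (w - 1)*(w + 1)*(w + 3)*(w + 1)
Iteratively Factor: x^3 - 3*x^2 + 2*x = (x - 2)*(x^2 - x) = x*(x - 2)*(x - 1)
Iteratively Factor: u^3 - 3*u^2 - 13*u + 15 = (u - 5)*(u^2 + 2*u - 3) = (u - 5)*(u - 1)*(u + 3)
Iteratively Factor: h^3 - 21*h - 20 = (h - 5)*(h^2 + 5*h + 4) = (h - 5)*(h + 1)*(h + 4)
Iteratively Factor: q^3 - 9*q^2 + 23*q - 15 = (q - 5)*(q^2 - 4*q + 3) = (q - 5)*(q - 1)*(q - 3)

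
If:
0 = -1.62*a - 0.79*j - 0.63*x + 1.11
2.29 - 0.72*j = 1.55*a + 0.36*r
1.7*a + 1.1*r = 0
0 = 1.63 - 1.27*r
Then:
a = -0.83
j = 4.33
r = 1.28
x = -1.53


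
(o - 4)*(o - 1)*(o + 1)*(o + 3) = o^4 - o^3 - 13*o^2 + o + 12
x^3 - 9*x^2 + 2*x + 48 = (x - 8)*(x - 3)*(x + 2)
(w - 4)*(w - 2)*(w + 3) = w^3 - 3*w^2 - 10*w + 24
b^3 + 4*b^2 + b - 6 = (b - 1)*(b + 2)*(b + 3)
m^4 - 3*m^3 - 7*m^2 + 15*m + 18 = (m - 3)^2*(m + 1)*(m + 2)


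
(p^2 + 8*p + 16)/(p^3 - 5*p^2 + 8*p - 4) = (p^2 + 8*p + 16)/(p^3 - 5*p^2 + 8*p - 4)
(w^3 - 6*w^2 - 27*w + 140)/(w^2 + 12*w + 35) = (w^2 - 11*w + 28)/(w + 7)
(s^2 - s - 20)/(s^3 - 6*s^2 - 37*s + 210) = (s + 4)/(s^2 - s - 42)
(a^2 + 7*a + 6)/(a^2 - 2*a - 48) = (a + 1)/(a - 8)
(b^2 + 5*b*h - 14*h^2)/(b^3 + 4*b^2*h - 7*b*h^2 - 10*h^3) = (b + 7*h)/(b^2 + 6*b*h + 5*h^2)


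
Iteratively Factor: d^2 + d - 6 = (d - 2)*(d + 3)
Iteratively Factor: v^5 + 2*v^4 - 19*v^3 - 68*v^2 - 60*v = (v + 3)*(v^4 - v^3 - 16*v^2 - 20*v) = (v + 2)*(v + 3)*(v^3 - 3*v^2 - 10*v) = (v - 5)*(v + 2)*(v + 3)*(v^2 + 2*v) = (v - 5)*(v + 2)^2*(v + 3)*(v)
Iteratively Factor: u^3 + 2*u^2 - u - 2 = (u + 1)*(u^2 + u - 2) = (u - 1)*(u + 1)*(u + 2)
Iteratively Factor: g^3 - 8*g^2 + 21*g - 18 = (g - 3)*(g^2 - 5*g + 6) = (g - 3)^2*(g - 2)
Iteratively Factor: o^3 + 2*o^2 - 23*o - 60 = (o + 4)*(o^2 - 2*o - 15) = (o - 5)*(o + 4)*(o + 3)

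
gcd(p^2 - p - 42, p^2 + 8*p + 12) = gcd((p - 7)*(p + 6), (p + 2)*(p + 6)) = p + 6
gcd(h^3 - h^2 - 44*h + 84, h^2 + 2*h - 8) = h - 2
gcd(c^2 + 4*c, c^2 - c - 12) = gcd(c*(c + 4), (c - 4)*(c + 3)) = 1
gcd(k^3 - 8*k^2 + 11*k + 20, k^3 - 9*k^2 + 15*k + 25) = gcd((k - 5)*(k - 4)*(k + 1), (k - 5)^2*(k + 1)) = k^2 - 4*k - 5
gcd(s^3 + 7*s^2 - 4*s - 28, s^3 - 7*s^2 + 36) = s + 2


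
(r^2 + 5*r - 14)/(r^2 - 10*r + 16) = (r + 7)/(r - 8)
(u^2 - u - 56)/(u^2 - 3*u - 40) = (u + 7)/(u + 5)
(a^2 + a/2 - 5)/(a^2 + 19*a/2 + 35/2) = (a - 2)/(a + 7)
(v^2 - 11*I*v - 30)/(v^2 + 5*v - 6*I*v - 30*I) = (v - 5*I)/(v + 5)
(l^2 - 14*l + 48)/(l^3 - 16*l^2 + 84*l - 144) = (l - 8)/(l^2 - 10*l + 24)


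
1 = 1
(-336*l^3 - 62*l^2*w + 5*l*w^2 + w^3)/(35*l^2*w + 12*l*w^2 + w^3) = (-48*l^2 - 2*l*w + w^2)/(w*(5*l + w))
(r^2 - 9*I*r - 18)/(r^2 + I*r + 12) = (r - 6*I)/(r + 4*I)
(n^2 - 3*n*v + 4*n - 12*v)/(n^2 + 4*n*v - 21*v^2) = (n + 4)/(n + 7*v)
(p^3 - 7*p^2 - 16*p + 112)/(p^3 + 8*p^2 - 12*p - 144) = (p^2 - 3*p - 28)/(p^2 + 12*p + 36)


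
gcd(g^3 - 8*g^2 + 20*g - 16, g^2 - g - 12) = g - 4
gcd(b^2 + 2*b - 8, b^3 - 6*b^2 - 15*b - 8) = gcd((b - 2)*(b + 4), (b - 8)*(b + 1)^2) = 1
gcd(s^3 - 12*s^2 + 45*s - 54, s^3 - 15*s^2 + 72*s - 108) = s^2 - 9*s + 18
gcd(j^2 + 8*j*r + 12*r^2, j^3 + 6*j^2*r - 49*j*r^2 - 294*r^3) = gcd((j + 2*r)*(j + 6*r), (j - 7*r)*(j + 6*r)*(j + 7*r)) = j + 6*r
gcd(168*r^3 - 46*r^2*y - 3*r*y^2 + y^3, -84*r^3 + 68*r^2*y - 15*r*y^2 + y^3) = -6*r + y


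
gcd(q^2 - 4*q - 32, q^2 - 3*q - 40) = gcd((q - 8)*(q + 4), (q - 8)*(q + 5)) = q - 8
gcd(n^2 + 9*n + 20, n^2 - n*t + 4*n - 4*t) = n + 4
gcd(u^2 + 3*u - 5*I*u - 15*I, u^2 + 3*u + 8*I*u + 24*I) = u + 3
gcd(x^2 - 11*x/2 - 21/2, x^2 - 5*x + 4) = 1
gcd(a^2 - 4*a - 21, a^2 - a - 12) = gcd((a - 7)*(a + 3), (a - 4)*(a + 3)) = a + 3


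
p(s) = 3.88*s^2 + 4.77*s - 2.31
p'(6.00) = 51.33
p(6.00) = 165.99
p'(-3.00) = -18.51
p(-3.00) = 18.30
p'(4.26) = 37.83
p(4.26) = 88.42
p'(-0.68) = -0.51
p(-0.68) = -3.76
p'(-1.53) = -7.10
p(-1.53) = -0.53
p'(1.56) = 16.88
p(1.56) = 14.57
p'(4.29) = 38.06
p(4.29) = 89.56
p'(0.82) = 11.13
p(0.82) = 4.21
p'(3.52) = 32.09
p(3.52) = 62.56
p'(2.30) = 22.62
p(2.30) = 29.19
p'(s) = 7.76*s + 4.77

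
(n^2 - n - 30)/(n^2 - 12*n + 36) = (n + 5)/(n - 6)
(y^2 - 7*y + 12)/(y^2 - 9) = (y - 4)/(y + 3)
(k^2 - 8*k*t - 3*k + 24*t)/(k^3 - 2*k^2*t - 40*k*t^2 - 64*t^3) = (k - 3)/(k^2 + 6*k*t + 8*t^2)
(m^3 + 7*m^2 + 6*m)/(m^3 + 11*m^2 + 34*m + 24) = m/(m + 4)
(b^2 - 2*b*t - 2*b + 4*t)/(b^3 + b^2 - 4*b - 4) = (b - 2*t)/(b^2 + 3*b + 2)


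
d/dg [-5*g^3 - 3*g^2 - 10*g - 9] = -15*g^2 - 6*g - 10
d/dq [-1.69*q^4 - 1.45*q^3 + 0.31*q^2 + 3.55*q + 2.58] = -6.76*q^3 - 4.35*q^2 + 0.62*q + 3.55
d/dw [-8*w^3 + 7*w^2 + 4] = 2*w*(7 - 12*w)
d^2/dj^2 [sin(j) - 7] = -sin(j)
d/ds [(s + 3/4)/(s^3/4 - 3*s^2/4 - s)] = (-8*s^3 + 3*s^2 + 18*s + 12)/(s^2*(s^4 - 6*s^3 + s^2 + 24*s + 16))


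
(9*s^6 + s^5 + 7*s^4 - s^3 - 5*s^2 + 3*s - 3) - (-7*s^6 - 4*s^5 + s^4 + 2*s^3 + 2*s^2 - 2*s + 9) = 16*s^6 + 5*s^5 + 6*s^4 - 3*s^3 - 7*s^2 + 5*s - 12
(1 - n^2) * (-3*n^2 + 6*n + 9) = 3*n^4 - 6*n^3 - 12*n^2 + 6*n + 9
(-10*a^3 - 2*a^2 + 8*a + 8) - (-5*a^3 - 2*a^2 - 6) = -5*a^3 + 8*a + 14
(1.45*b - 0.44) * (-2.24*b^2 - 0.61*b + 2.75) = -3.248*b^3 + 0.1011*b^2 + 4.2559*b - 1.21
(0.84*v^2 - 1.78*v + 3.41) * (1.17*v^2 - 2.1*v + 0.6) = 0.9828*v^4 - 3.8466*v^3 + 8.2317*v^2 - 8.229*v + 2.046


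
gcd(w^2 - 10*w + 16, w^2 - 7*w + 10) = w - 2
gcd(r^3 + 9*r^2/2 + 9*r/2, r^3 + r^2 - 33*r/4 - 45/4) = r + 3/2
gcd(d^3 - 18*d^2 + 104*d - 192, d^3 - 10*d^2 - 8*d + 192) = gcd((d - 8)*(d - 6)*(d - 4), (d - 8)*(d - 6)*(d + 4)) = d^2 - 14*d + 48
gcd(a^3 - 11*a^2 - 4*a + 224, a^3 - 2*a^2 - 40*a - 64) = a^2 - 4*a - 32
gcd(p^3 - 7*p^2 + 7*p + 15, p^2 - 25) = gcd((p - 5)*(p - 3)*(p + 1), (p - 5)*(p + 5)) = p - 5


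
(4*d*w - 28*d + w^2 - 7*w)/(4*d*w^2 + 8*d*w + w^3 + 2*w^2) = (w - 7)/(w*(w + 2))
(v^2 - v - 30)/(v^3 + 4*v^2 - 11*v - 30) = (v - 6)/(v^2 - v - 6)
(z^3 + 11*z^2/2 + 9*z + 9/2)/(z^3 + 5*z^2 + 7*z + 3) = (z + 3/2)/(z + 1)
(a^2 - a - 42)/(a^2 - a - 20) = (-a^2 + a + 42)/(-a^2 + a + 20)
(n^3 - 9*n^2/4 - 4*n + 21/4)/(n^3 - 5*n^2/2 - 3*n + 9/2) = (4*n + 7)/(2*(2*n + 3))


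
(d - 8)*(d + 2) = d^2 - 6*d - 16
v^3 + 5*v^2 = v^2*(v + 5)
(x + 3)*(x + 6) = x^2 + 9*x + 18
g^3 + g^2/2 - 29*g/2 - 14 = (g - 4)*(g + 1)*(g + 7/2)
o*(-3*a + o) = -3*a*o + o^2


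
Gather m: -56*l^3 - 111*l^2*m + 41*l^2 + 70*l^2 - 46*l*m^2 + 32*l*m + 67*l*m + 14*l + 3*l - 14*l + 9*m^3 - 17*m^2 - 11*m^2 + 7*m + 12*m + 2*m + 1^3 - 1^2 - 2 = -56*l^3 + 111*l^2 + 3*l + 9*m^3 + m^2*(-46*l - 28) + m*(-111*l^2 + 99*l + 21) - 2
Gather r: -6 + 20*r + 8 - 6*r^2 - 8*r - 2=-6*r^2 + 12*r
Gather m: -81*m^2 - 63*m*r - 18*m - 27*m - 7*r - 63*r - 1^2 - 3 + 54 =-81*m^2 + m*(-63*r - 45) - 70*r + 50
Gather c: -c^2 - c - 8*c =-c^2 - 9*c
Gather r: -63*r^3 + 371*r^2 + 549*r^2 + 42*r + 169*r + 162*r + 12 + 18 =-63*r^3 + 920*r^2 + 373*r + 30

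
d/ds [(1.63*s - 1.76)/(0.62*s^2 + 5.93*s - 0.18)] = (-1.0106*s^2 + 2.1824*s + 10.1434)/(0.3844*s^4 + 7.3532*s^3 + 34.9417*s^2 - 2.1348*s + 0.0324)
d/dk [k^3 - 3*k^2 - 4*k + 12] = 3*k^2 - 6*k - 4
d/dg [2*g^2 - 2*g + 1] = 4*g - 2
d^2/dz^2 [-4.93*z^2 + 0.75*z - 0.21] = -9.86000000000000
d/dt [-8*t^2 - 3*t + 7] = -16*t - 3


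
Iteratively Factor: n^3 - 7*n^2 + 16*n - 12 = (n - 2)*(n^2 - 5*n + 6) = (n - 3)*(n - 2)*(n - 2)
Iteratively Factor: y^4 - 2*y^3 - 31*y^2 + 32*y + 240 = (y + 4)*(y^3 - 6*y^2 - 7*y + 60) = (y - 5)*(y + 4)*(y^2 - y - 12) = (y - 5)*(y + 3)*(y + 4)*(y - 4)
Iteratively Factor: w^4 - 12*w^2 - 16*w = (w - 4)*(w^3 + 4*w^2 + 4*w) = (w - 4)*(w + 2)*(w^2 + 2*w) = (w - 4)*(w + 2)^2*(w)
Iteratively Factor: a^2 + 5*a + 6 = (a + 3)*(a + 2)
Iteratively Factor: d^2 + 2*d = (d)*(d + 2)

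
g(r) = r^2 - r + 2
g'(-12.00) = -25.00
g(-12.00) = 158.00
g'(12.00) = 23.00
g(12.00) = 134.00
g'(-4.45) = -9.90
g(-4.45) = 26.25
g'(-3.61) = -8.22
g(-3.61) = 18.64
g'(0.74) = 0.48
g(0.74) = 1.81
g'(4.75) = 8.50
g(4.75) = 19.81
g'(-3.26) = -7.52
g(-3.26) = 15.89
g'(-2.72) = -6.44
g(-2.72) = 12.12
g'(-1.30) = -3.60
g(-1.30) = 4.99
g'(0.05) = -0.90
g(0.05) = 1.95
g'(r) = 2*r - 1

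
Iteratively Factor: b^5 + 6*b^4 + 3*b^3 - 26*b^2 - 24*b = (b)*(b^4 + 6*b^3 + 3*b^2 - 26*b - 24) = b*(b + 3)*(b^3 + 3*b^2 - 6*b - 8) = b*(b + 3)*(b + 4)*(b^2 - b - 2) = b*(b + 1)*(b + 3)*(b + 4)*(b - 2)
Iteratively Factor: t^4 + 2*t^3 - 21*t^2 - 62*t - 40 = (t + 1)*(t^3 + t^2 - 22*t - 40) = (t - 5)*(t + 1)*(t^2 + 6*t + 8) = (t - 5)*(t + 1)*(t + 2)*(t + 4)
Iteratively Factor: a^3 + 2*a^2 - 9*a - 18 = (a + 2)*(a^2 - 9) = (a + 2)*(a + 3)*(a - 3)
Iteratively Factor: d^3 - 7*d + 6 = (d - 2)*(d^2 + 2*d - 3) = (d - 2)*(d + 3)*(d - 1)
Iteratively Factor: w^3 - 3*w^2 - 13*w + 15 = (w - 5)*(w^2 + 2*w - 3) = (w - 5)*(w + 3)*(w - 1)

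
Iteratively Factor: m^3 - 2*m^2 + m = (m - 1)*(m^2 - m) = m*(m - 1)*(m - 1)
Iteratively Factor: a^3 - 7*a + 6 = (a - 1)*(a^2 + a - 6) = (a - 2)*(a - 1)*(a + 3)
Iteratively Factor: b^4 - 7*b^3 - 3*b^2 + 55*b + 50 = (b + 2)*(b^3 - 9*b^2 + 15*b + 25) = (b - 5)*(b + 2)*(b^2 - 4*b - 5) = (b - 5)*(b + 1)*(b + 2)*(b - 5)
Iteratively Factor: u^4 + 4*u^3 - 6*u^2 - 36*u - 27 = (u + 3)*(u^3 + u^2 - 9*u - 9) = (u + 1)*(u + 3)*(u^2 - 9) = (u + 1)*(u + 3)^2*(u - 3)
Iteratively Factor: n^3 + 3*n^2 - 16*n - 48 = (n + 4)*(n^2 - n - 12) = (n - 4)*(n + 4)*(n + 3)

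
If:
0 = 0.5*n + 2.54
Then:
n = -5.08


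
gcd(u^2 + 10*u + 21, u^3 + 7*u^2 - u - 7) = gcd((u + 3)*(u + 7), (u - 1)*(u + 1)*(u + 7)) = u + 7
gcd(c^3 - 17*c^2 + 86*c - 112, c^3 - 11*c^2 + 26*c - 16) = c^2 - 10*c + 16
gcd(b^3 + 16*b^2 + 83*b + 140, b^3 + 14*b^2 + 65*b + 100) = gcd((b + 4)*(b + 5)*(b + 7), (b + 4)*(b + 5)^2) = b^2 + 9*b + 20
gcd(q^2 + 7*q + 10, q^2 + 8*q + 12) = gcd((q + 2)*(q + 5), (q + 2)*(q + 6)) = q + 2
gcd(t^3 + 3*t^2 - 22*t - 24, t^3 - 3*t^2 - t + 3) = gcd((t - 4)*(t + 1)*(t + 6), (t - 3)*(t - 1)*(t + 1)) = t + 1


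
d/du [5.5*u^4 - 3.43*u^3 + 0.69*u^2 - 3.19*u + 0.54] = 22.0*u^3 - 10.29*u^2 + 1.38*u - 3.19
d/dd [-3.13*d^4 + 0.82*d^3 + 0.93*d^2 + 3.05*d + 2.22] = -12.52*d^3 + 2.46*d^2 + 1.86*d + 3.05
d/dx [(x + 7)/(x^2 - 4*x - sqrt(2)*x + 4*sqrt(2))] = (x^2 - 4*x - sqrt(2)*x + (x + 7)*(-2*x + sqrt(2) + 4) + 4*sqrt(2))/(x^2 - 4*x - sqrt(2)*x + 4*sqrt(2))^2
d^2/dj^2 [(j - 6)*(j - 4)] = 2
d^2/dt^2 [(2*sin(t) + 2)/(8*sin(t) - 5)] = 26*(-8*sin(t)^2 - 5*sin(t) + 16)/(8*sin(t) - 5)^3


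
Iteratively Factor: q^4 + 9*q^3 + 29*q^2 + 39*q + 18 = (q + 3)*(q^3 + 6*q^2 + 11*q + 6) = (q + 1)*(q + 3)*(q^2 + 5*q + 6) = (q + 1)*(q + 3)^2*(q + 2)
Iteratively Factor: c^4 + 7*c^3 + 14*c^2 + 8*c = (c)*(c^3 + 7*c^2 + 14*c + 8) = c*(c + 4)*(c^2 + 3*c + 2) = c*(c + 1)*(c + 4)*(c + 2)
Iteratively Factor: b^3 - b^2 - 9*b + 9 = (b - 1)*(b^2 - 9) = (b - 3)*(b - 1)*(b + 3)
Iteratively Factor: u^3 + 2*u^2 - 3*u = (u - 1)*(u^2 + 3*u) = u*(u - 1)*(u + 3)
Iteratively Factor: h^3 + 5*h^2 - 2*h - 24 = (h + 3)*(h^2 + 2*h - 8) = (h + 3)*(h + 4)*(h - 2)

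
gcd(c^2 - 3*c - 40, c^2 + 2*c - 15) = c + 5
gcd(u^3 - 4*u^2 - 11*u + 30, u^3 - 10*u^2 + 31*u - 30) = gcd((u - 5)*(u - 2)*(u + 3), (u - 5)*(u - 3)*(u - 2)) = u^2 - 7*u + 10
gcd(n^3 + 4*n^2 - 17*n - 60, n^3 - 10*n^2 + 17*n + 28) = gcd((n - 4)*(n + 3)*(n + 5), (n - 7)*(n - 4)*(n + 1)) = n - 4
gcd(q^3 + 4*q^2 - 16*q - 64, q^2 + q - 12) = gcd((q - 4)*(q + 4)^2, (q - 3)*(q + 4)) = q + 4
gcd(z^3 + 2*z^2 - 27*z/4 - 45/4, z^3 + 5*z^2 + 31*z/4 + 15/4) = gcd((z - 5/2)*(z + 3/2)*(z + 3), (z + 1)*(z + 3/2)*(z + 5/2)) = z + 3/2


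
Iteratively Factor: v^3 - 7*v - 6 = (v + 1)*(v^2 - v - 6) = (v - 3)*(v + 1)*(v + 2)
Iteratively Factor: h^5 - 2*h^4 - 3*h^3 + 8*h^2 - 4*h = (h + 2)*(h^4 - 4*h^3 + 5*h^2 - 2*h) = (h - 1)*(h + 2)*(h^3 - 3*h^2 + 2*h) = (h - 2)*(h - 1)*(h + 2)*(h^2 - h) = h*(h - 2)*(h - 1)*(h + 2)*(h - 1)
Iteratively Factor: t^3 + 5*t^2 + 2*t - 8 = (t - 1)*(t^2 + 6*t + 8) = (t - 1)*(t + 4)*(t + 2)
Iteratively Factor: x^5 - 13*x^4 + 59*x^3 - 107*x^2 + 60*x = (x - 3)*(x^4 - 10*x^3 + 29*x^2 - 20*x) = (x - 3)*(x - 1)*(x^3 - 9*x^2 + 20*x) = (x - 4)*(x - 3)*(x - 1)*(x^2 - 5*x) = (x - 5)*(x - 4)*(x - 3)*(x - 1)*(x)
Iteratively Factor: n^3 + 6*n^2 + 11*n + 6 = (n + 2)*(n^2 + 4*n + 3) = (n + 1)*(n + 2)*(n + 3)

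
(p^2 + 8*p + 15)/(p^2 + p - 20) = (p + 3)/(p - 4)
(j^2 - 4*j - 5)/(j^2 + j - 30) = (j + 1)/(j + 6)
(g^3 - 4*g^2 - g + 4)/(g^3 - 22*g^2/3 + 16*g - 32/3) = 3*(g^2 - 1)/(3*g^2 - 10*g + 8)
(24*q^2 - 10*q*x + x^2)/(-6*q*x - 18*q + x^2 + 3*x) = (-4*q + x)/(x + 3)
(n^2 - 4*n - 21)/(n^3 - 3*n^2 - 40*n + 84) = (n + 3)/(n^2 + 4*n - 12)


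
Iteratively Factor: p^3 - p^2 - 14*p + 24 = (p - 3)*(p^2 + 2*p - 8) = (p - 3)*(p + 4)*(p - 2)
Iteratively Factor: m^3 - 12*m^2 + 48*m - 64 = (m - 4)*(m^2 - 8*m + 16) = (m - 4)^2*(m - 4)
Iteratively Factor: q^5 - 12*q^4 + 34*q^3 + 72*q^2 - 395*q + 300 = (q - 5)*(q^4 - 7*q^3 - q^2 + 67*q - 60) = (q - 5)*(q - 4)*(q^3 - 3*q^2 - 13*q + 15) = (q - 5)^2*(q - 4)*(q^2 + 2*q - 3) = (q - 5)^2*(q - 4)*(q - 1)*(q + 3)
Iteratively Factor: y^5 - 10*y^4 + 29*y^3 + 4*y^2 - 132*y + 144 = (y + 2)*(y^4 - 12*y^3 + 53*y^2 - 102*y + 72) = (y - 2)*(y + 2)*(y^3 - 10*y^2 + 33*y - 36) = (y - 3)*(y - 2)*(y + 2)*(y^2 - 7*y + 12) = (y - 3)^2*(y - 2)*(y + 2)*(y - 4)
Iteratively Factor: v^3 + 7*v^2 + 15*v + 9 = (v + 1)*(v^2 + 6*v + 9) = (v + 1)*(v + 3)*(v + 3)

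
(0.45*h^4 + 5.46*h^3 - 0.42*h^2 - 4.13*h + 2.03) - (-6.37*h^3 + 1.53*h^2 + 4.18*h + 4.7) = 0.45*h^4 + 11.83*h^3 - 1.95*h^2 - 8.31*h - 2.67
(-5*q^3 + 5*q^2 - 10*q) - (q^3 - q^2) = -6*q^3 + 6*q^2 - 10*q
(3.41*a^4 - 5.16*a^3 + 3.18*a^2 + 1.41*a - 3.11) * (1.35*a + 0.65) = 4.6035*a^5 - 4.7495*a^4 + 0.939*a^3 + 3.9705*a^2 - 3.282*a - 2.0215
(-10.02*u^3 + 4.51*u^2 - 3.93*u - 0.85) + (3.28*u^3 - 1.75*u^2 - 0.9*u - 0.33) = -6.74*u^3 + 2.76*u^2 - 4.83*u - 1.18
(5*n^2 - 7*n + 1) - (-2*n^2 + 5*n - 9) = 7*n^2 - 12*n + 10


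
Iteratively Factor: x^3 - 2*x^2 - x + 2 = (x - 1)*(x^2 - x - 2) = (x - 1)*(x + 1)*(x - 2)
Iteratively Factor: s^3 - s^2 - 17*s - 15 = (s - 5)*(s^2 + 4*s + 3) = (s - 5)*(s + 1)*(s + 3)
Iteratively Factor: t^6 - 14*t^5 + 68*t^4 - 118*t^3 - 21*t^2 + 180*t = (t - 5)*(t^5 - 9*t^4 + 23*t^3 - 3*t^2 - 36*t) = t*(t - 5)*(t^4 - 9*t^3 + 23*t^2 - 3*t - 36) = t*(t - 5)*(t - 3)*(t^3 - 6*t^2 + 5*t + 12) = t*(t - 5)*(t - 3)^2*(t^2 - 3*t - 4) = t*(t - 5)*(t - 4)*(t - 3)^2*(t + 1)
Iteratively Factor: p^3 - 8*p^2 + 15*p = (p - 5)*(p^2 - 3*p) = (p - 5)*(p - 3)*(p)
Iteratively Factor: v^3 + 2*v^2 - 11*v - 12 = (v + 1)*(v^2 + v - 12) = (v - 3)*(v + 1)*(v + 4)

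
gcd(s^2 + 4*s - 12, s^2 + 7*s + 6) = s + 6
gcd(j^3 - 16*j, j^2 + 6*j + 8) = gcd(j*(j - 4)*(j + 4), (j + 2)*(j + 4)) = j + 4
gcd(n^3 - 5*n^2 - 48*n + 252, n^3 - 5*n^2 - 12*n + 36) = n - 6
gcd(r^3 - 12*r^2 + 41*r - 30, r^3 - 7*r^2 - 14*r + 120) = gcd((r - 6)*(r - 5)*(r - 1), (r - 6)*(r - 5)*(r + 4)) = r^2 - 11*r + 30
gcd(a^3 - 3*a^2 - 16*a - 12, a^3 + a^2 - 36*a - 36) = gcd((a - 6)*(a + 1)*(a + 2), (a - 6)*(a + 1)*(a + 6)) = a^2 - 5*a - 6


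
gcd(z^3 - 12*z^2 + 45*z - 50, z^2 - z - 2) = z - 2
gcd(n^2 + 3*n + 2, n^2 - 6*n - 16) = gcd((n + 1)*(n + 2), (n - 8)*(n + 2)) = n + 2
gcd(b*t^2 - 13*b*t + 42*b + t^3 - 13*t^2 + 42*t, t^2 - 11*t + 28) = t - 7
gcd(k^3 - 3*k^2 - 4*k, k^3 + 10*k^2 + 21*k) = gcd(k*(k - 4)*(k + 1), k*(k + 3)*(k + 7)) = k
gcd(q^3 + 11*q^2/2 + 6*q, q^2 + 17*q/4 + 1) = q + 4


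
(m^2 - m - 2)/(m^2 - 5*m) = (m^2 - m - 2)/(m*(m - 5))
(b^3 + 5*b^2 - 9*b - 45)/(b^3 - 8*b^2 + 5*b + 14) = (b^3 + 5*b^2 - 9*b - 45)/(b^3 - 8*b^2 + 5*b + 14)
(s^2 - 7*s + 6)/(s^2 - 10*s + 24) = (s - 1)/(s - 4)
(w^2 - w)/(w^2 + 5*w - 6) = w/(w + 6)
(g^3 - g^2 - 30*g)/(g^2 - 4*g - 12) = g*(g + 5)/(g + 2)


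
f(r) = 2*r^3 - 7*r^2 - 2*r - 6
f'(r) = 6*r^2 - 14*r - 2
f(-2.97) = -114.20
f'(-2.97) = 92.51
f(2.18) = -22.91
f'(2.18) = -4.01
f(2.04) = -22.23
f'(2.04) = -5.59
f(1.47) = -17.71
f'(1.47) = -9.61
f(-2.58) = -81.78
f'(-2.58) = 74.06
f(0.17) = -6.53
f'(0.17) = -4.21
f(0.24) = -6.86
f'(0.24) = -5.01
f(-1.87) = -39.82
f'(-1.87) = 45.16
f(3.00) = -21.00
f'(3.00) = 10.00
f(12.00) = 2418.00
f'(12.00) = 694.00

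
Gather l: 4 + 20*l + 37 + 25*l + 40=45*l + 81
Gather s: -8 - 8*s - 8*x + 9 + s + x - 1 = -7*s - 7*x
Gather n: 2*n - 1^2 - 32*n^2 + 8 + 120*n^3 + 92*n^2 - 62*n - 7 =120*n^3 + 60*n^2 - 60*n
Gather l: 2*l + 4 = 2*l + 4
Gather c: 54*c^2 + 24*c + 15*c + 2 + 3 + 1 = 54*c^2 + 39*c + 6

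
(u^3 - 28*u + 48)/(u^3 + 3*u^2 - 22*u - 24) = (u - 2)/(u + 1)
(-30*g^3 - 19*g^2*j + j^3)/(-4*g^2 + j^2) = (15*g^2 + 2*g*j - j^2)/(2*g - j)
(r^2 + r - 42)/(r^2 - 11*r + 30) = (r + 7)/(r - 5)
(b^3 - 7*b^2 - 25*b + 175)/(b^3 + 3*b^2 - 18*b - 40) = (b^2 - 12*b + 35)/(b^2 - 2*b - 8)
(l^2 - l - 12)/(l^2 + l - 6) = (l - 4)/(l - 2)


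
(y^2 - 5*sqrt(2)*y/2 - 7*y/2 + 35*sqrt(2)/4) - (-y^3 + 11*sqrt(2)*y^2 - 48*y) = y^3 - 11*sqrt(2)*y^2 + y^2 - 5*sqrt(2)*y/2 + 89*y/2 + 35*sqrt(2)/4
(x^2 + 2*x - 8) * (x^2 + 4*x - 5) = x^4 + 6*x^3 - 5*x^2 - 42*x + 40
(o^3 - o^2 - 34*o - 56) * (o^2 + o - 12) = o^5 - 47*o^3 - 78*o^2 + 352*o + 672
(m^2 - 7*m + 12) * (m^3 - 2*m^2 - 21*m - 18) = m^5 - 9*m^4 + 5*m^3 + 105*m^2 - 126*m - 216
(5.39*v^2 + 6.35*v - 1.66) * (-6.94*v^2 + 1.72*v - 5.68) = -37.4066*v^4 - 34.7982*v^3 - 8.1728*v^2 - 38.9232*v + 9.4288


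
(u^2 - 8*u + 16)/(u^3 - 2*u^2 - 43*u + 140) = (u - 4)/(u^2 + 2*u - 35)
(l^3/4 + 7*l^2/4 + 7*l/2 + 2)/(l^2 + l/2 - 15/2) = (l^3 + 7*l^2 + 14*l + 8)/(2*(2*l^2 + l - 15))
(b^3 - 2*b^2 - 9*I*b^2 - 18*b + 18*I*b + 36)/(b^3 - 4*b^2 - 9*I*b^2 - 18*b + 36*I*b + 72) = (b - 2)/(b - 4)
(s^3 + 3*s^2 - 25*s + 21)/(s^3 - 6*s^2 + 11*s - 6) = (s + 7)/(s - 2)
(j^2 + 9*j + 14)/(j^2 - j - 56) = (j + 2)/(j - 8)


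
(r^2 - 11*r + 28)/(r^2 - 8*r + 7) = (r - 4)/(r - 1)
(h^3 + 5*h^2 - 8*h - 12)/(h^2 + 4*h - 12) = h + 1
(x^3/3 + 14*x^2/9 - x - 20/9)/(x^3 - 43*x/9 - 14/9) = (-3*x^3 - 14*x^2 + 9*x + 20)/(-9*x^3 + 43*x + 14)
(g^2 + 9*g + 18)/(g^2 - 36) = (g + 3)/(g - 6)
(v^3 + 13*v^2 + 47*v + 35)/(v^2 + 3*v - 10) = (v^2 + 8*v + 7)/(v - 2)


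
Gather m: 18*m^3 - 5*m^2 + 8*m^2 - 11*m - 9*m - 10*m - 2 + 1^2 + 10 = 18*m^3 + 3*m^2 - 30*m + 9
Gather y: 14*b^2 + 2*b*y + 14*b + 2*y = 14*b^2 + 14*b + y*(2*b + 2)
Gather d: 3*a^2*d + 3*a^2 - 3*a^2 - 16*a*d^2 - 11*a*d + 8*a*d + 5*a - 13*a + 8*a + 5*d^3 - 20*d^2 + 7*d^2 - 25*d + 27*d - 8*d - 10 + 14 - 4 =5*d^3 + d^2*(-16*a - 13) + d*(3*a^2 - 3*a - 6)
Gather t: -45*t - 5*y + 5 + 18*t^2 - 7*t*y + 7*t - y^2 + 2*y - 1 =18*t^2 + t*(-7*y - 38) - y^2 - 3*y + 4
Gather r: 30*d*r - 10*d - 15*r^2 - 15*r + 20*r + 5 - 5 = -10*d - 15*r^2 + r*(30*d + 5)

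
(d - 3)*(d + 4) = d^2 + d - 12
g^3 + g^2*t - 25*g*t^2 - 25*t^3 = (g - 5*t)*(g + t)*(g + 5*t)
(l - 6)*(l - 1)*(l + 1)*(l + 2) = l^4 - 4*l^3 - 13*l^2 + 4*l + 12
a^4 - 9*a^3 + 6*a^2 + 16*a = a*(a - 8)*(a - 2)*(a + 1)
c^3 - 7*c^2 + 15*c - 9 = (c - 3)^2*(c - 1)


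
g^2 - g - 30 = (g - 6)*(g + 5)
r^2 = r^2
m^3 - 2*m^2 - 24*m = m*(m - 6)*(m + 4)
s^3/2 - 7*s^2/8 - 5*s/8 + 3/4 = (s/2 + 1/2)*(s - 2)*(s - 3/4)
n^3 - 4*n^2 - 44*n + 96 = (n - 8)*(n - 2)*(n + 6)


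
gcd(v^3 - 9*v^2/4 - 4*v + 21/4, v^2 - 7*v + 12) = v - 3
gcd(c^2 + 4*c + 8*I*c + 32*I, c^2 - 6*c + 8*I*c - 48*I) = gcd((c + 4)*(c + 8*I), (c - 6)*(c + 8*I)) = c + 8*I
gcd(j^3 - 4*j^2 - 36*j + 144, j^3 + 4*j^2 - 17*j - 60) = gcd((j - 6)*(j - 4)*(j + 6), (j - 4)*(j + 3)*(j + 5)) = j - 4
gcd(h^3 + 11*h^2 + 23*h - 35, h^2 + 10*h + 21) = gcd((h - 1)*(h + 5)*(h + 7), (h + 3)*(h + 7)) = h + 7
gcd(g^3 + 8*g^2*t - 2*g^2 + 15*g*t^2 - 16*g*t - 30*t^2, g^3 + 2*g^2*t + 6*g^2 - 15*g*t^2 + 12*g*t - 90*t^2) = g + 5*t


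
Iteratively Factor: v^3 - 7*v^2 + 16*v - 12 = (v - 2)*(v^2 - 5*v + 6) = (v - 3)*(v - 2)*(v - 2)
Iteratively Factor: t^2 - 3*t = (t - 3)*(t)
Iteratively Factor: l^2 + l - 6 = (l + 3)*(l - 2)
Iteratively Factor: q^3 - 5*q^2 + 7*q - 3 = (q - 1)*(q^2 - 4*q + 3) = (q - 3)*(q - 1)*(q - 1)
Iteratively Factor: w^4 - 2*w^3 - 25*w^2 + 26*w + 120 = (w - 5)*(w^3 + 3*w^2 - 10*w - 24) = (w - 5)*(w + 4)*(w^2 - w - 6) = (w - 5)*(w + 2)*(w + 4)*(w - 3)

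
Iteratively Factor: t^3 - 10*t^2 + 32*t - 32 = (t - 4)*(t^2 - 6*t + 8) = (t - 4)^2*(t - 2)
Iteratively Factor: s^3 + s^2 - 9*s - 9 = (s + 1)*(s^2 - 9) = (s + 1)*(s + 3)*(s - 3)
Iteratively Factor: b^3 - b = (b - 1)*(b^2 + b) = b*(b - 1)*(b + 1)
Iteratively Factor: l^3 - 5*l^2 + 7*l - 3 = (l - 1)*(l^2 - 4*l + 3) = (l - 1)^2*(l - 3)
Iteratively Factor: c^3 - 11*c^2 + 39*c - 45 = (c - 3)*(c^2 - 8*c + 15) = (c - 5)*(c - 3)*(c - 3)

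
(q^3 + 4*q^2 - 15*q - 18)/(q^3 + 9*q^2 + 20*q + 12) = (q - 3)/(q + 2)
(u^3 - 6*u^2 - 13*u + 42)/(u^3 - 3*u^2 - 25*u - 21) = (u - 2)/(u + 1)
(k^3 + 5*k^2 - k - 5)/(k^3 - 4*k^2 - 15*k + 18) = (k^2 + 6*k + 5)/(k^2 - 3*k - 18)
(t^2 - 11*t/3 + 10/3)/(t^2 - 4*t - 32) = (-3*t^2 + 11*t - 10)/(3*(-t^2 + 4*t + 32))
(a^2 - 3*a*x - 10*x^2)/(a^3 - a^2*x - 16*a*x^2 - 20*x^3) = 1/(a + 2*x)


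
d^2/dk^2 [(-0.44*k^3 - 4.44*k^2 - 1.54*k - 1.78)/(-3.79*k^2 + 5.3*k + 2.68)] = (-7.105427357601e-15*k^5 + 5.6843418860808e-14*k^4 + 256.271524*k^3 + 461.494956*k^2 - 101.715096*k + 156.191424)/(54.439939*k^6 - 228.38919*k^5 + 203.895936*k^4 + 174.12196*k^3 - 144.179712*k^2 - 114.20016*k - 19.248832)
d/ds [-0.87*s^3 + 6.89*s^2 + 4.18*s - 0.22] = -2.61*s^2 + 13.78*s + 4.18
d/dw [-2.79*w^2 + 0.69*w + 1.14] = 0.69 - 5.58*w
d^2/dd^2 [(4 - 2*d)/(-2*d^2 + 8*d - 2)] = 2*(3*(2 - d)*(d^2 - 4*d + 1) + 4*(d - 2)^3)/(d^2 - 4*d + 1)^3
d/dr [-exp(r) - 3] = -exp(r)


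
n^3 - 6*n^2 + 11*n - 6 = (n - 3)*(n - 2)*(n - 1)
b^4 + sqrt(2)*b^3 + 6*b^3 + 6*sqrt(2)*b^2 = b^2*(b + 6)*(b + sqrt(2))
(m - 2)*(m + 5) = m^2 + 3*m - 10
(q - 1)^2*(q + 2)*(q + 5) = q^4 + 5*q^3 - 3*q^2 - 13*q + 10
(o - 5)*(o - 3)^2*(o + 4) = o^4 - 7*o^3 - 5*o^2 + 111*o - 180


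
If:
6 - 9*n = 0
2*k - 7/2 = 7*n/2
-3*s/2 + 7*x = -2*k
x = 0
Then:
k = 35/12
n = 2/3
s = 35/9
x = 0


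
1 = 1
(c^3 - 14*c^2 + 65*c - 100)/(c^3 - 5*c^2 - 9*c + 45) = (c^2 - 9*c + 20)/(c^2 - 9)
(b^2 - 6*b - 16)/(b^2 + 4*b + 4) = (b - 8)/(b + 2)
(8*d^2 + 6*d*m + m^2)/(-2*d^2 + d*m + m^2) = (-4*d - m)/(d - m)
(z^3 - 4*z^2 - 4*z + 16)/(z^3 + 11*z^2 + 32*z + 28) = (z^2 - 6*z + 8)/(z^2 + 9*z + 14)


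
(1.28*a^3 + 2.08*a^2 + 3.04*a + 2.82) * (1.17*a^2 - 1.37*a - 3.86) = 1.4976*a^5 + 0.679999999999999*a^4 - 4.2336*a^3 - 8.8942*a^2 - 15.5978*a - 10.8852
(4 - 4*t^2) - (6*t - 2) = -4*t^2 - 6*t + 6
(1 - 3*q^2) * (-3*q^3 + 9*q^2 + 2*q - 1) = 9*q^5 - 27*q^4 - 9*q^3 + 12*q^2 + 2*q - 1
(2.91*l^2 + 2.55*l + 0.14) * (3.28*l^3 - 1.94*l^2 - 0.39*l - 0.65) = 9.5448*l^5 + 2.7186*l^4 - 5.6227*l^3 - 3.1576*l^2 - 1.7121*l - 0.091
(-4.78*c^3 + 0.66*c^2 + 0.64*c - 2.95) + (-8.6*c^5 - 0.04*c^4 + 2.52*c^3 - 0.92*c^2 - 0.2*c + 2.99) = -8.6*c^5 - 0.04*c^4 - 2.26*c^3 - 0.26*c^2 + 0.44*c + 0.04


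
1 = 1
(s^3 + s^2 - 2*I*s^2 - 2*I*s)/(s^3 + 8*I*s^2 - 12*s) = (s^2 + s - 2*I*s - 2*I)/(s^2 + 8*I*s - 12)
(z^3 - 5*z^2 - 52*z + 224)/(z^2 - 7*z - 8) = (z^2 + 3*z - 28)/(z + 1)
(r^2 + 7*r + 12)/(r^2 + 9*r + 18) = (r + 4)/(r + 6)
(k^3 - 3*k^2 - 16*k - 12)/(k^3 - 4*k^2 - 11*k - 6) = (k + 2)/(k + 1)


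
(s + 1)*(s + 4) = s^2 + 5*s + 4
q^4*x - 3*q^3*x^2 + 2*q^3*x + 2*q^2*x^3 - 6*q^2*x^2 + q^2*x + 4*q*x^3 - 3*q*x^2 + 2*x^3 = (q + 1)*(q - 2*x)*(q - x)*(q*x + x)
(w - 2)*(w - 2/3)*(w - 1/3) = w^3 - 3*w^2 + 20*w/9 - 4/9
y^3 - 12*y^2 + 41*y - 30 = (y - 6)*(y - 5)*(y - 1)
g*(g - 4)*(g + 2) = g^3 - 2*g^2 - 8*g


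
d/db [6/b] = -6/b^2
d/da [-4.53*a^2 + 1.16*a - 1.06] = 1.16 - 9.06*a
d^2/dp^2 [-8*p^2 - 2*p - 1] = -16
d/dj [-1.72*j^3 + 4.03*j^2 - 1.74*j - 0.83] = -5.16*j^2 + 8.06*j - 1.74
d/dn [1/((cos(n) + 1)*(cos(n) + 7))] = 2*(cos(n) + 4)*sin(n)/((cos(n) + 1)^2*(cos(n) + 7)^2)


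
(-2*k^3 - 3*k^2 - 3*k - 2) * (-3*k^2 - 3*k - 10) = 6*k^5 + 15*k^4 + 38*k^3 + 45*k^2 + 36*k + 20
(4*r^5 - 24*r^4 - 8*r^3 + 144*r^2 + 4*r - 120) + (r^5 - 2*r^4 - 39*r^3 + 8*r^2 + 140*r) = 5*r^5 - 26*r^4 - 47*r^3 + 152*r^2 + 144*r - 120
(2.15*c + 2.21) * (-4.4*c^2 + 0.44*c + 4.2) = -9.46*c^3 - 8.778*c^2 + 10.0024*c + 9.282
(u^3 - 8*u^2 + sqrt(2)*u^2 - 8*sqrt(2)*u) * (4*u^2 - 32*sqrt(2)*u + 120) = 4*u^5 - 28*sqrt(2)*u^4 - 32*u^4 + 56*u^3 + 224*sqrt(2)*u^3 - 448*u^2 + 120*sqrt(2)*u^2 - 960*sqrt(2)*u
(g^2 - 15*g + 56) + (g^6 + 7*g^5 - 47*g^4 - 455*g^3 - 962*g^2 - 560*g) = g^6 + 7*g^5 - 47*g^4 - 455*g^3 - 961*g^2 - 575*g + 56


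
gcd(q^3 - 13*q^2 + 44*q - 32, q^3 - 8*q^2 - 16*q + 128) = q^2 - 12*q + 32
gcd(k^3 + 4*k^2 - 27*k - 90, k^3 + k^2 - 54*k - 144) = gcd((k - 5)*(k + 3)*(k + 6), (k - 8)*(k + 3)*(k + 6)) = k^2 + 9*k + 18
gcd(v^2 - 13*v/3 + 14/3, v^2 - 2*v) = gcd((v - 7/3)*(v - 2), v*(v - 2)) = v - 2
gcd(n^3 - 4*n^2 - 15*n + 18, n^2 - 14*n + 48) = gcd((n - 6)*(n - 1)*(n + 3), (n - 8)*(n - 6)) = n - 6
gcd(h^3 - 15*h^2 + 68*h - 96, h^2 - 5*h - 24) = h - 8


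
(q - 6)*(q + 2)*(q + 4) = q^3 - 28*q - 48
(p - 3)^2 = p^2 - 6*p + 9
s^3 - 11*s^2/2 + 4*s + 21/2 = (s - 7/2)*(s - 3)*(s + 1)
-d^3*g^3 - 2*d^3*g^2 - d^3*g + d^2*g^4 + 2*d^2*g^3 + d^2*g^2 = g*(-d + g)*(d*g + d)^2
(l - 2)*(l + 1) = l^2 - l - 2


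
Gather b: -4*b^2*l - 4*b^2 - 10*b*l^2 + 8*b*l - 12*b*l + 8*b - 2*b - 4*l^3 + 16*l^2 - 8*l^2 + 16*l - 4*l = b^2*(-4*l - 4) + b*(-10*l^2 - 4*l + 6) - 4*l^3 + 8*l^2 + 12*l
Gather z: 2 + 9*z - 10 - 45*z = -36*z - 8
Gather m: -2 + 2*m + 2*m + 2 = 4*m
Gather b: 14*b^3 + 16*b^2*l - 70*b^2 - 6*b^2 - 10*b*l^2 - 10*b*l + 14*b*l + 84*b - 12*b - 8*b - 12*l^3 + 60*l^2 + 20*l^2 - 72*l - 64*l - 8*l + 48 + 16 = 14*b^3 + b^2*(16*l - 76) + b*(-10*l^2 + 4*l + 64) - 12*l^3 + 80*l^2 - 144*l + 64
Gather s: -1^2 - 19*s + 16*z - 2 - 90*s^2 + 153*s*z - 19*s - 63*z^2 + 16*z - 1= -90*s^2 + s*(153*z - 38) - 63*z^2 + 32*z - 4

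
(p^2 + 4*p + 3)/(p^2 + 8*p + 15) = (p + 1)/(p + 5)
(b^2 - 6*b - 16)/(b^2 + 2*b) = (b - 8)/b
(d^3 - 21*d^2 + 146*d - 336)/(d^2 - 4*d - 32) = (d^2 - 13*d + 42)/(d + 4)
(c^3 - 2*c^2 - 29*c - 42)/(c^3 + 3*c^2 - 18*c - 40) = (c^2 - 4*c - 21)/(c^2 + c - 20)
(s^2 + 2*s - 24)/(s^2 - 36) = (s - 4)/(s - 6)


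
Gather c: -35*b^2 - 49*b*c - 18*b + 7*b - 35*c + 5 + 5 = -35*b^2 - 11*b + c*(-49*b - 35) + 10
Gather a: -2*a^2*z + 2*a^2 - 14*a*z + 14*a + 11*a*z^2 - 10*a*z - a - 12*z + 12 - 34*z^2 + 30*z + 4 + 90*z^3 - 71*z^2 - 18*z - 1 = a^2*(2 - 2*z) + a*(11*z^2 - 24*z + 13) + 90*z^3 - 105*z^2 + 15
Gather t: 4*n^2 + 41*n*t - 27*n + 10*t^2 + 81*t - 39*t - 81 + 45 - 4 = 4*n^2 - 27*n + 10*t^2 + t*(41*n + 42) - 40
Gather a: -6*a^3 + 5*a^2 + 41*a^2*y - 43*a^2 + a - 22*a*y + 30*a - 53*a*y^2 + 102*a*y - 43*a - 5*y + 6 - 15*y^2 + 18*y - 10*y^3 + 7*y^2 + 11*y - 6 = -6*a^3 + a^2*(41*y - 38) + a*(-53*y^2 + 80*y - 12) - 10*y^3 - 8*y^2 + 24*y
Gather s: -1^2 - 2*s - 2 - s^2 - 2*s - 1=-s^2 - 4*s - 4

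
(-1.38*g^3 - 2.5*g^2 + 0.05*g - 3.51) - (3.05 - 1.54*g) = -1.38*g^3 - 2.5*g^2 + 1.59*g - 6.56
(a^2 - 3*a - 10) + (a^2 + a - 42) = 2*a^2 - 2*a - 52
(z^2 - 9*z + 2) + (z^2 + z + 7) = 2*z^2 - 8*z + 9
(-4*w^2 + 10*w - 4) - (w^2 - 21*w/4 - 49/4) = -5*w^2 + 61*w/4 + 33/4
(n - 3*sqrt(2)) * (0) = 0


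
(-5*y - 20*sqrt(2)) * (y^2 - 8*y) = -5*y^3 - 20*sqrt(2)*y^2 + 40*y^2 + 160*sqrt(2)*y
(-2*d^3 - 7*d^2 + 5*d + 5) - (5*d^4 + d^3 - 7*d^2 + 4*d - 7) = -5*d^4 - 3*d^3 + d + 12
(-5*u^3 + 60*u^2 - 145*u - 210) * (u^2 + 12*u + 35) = -5*u^5 + 400*u^3 + 150*u^2 - 7595*u - 7350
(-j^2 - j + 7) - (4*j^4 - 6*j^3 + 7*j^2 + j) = -4*j^4 + 6*j^3 - 8*j^2 - 2*j + 7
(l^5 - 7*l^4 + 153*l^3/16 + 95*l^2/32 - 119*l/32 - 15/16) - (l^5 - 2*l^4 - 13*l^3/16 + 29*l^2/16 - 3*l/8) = -5*l^4 + 83*l^3/8 + 37*l^2/32 - 107*l/32 - 15/16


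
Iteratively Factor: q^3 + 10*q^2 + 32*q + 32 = (q + 2)*(q^2 + 8*q + 16) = (q + 2)*(q + 4)*(q + 4)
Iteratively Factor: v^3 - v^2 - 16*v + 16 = (v - 1)*(v^2 - 16) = (v - 1)*(v + 4)*(v - 4)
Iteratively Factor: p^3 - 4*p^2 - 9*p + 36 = (p - 3)*(p^2 - p - 12) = (p - 3)*(p + 3)*(p - 4)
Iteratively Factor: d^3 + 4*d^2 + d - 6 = (d + 2)*(d^2 + 2*d - 3) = (d - 1)*(d + 2)*(d + 3)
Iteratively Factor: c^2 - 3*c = (c)*(c - 3)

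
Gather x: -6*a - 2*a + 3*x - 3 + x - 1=-8*a + 4*x - 4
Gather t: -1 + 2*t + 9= 2*t + 8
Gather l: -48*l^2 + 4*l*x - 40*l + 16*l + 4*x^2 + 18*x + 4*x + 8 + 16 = -48*l^2 + l*(4*x - 24) + 4*x^2 + 22*x + 24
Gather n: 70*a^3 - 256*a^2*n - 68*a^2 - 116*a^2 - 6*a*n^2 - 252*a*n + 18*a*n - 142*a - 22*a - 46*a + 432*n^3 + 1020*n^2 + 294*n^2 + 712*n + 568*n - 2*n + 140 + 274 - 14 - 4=70*a^3 - 184*a^2 - 210*a + 432*n^3 + n^2*(1314 - 6*a) + n*(-256*a^2 - 234*a + 1278) + 396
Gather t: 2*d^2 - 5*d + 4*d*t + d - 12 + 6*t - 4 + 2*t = 2*d^2 - 4*d + t*(4*d + 8) - 16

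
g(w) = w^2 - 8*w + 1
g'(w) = 2*w - 8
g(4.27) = -14.93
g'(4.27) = 0.54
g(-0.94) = 9.40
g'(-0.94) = -9.88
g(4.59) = -14.65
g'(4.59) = 1.18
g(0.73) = -4.31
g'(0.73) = -6.54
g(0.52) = -2.89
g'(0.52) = -6.96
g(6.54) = -8.55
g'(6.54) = 5.08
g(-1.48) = 15.03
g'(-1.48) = -10.96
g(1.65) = -9.48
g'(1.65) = -4.70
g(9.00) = 10.00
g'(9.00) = 10.00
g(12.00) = 49.00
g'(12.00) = 16.00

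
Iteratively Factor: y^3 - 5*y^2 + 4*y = (y - 1)*(y^2 - 4*y) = (y - 4)*(y - 1)*(y)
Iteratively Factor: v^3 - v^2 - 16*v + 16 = (v + 4)*(v^2 - 5*v + 4) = (v - 4)*(v + 4)*(v - 1)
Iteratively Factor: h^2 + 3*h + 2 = (h + 2)*(h + 1)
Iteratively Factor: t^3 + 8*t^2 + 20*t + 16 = (t + 2)*(t^2 + 6*t + 8) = (t + 2)*(t + 4)*(t + 2)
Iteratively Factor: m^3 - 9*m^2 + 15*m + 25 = (m - 5)*(m^2 - 4*m - 5) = (m - 5)^2*(m + 1)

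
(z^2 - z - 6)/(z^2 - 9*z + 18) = (z + 2)/(z - 6)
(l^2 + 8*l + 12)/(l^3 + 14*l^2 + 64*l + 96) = (l + 2)/(l^2 + 8*l + 16)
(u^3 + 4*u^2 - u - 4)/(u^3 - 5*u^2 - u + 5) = (u + 4)/(u - 5)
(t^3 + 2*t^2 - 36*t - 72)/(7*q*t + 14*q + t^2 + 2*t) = (t^2 - 36)/(7*q + t)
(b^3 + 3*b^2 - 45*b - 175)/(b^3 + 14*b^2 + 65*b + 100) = (b - 7)/(b + 4)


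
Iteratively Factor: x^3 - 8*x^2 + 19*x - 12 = (x - 3)*(x^2 - 5*x + 4) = (x - 3)*(x - 1)*(x - 4)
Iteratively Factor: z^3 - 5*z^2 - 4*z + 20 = (z + 2)*(z^2 - 7*z + 10) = (z - 5)*(z + 2)*(z - 2)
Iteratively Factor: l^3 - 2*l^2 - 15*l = (l + 3)*(l^2 - 5*l) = (l - 5)*(l + 3)*(l)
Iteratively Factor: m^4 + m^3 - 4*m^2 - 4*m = (m + 2)*(m^3 - m^2 - 2*m) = m*(m + 2)*(m^2 - m - 2) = m*(m - 2)*(m + 2)*(m + 1)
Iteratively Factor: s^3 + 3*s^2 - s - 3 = (s + 1)*(s^2 + 2*s - 3) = (s - 1)*(s + 1)*(s + 3)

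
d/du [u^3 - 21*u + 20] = 3*u^2 - 21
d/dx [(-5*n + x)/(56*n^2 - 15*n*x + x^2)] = (56*n^2 - 15*n*x + x^2 - (5*n - x)*(15*n - 2*x))/(56*n^2 - 15*n*x + x^2)^2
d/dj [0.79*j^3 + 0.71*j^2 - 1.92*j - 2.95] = 2.37*j^2 + 1.42*j - 1.92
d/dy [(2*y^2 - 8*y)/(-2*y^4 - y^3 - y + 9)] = 2*(y*(y - 4)*(8*y^3 + 3*y^2 + 1) + 2*(2 - y)*(2*y^4 + y^3 + y - 9))/(2*y^4 + y^3 + y - 9)^2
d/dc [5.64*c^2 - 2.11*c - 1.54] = 11.28*c - 2.11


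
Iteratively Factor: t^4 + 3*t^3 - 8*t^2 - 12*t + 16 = (t + 4)*(t^3 - t^2 - 4*t + 4) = (t - 2)*(t + 4)*(t^2 + t - 2) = (t - 2)*(t + 2)*(t + 4)*(t - 1)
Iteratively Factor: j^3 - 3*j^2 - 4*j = (j + 1)*(j^2 - 4*j) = (j - 4)*(j + 1)*(j)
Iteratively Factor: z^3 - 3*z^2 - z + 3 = (z - 3)*(z^2 - 1) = (z - 3)*(z + 1)*(z - 1)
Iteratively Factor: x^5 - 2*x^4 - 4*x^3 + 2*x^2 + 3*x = (x + 1)*(x^4 - 3*x^3 - x^2 + 3*x) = x*(x + 1)*(x^3 - 3*x^2 - x + 3) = x*(x - 1)*(x + 1)*(x^2 - 2*x - 3) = x*(x - 1)*(x + 1)^2*(x - 3)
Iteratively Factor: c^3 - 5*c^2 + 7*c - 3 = (c - 1)*(c^2 - 4*c + 3) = (c - 1)^2*(c - 3)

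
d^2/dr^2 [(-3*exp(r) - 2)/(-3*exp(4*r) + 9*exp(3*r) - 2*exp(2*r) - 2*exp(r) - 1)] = (243*exp(8*r) - 603*exp(7*r) - 234*exp(6*r) + 1278*exp(5*r) - 378*exp(4*r) + 203*exp(3*r) + 150*exp(2*r) - 14*exp(r) - 1)*exp(r)/(27*exp(12*r) - 243*exp(11*r) + 783*exp(10*r) - 999*exp(9*r) + 225*exp(8*r) + 288*exp(7*r) + 107*exp(6*r) - 156*exp(5*r) - 63*exp(4*r) + 5*exp(3*r) + 18*exp(2*r) + 6*exp(r) + 1)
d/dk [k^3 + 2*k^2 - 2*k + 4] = 3*k^2 + 4*k - 2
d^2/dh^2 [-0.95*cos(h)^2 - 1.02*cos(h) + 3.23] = 1.02*cos(h) + 1.9*cos(2*h)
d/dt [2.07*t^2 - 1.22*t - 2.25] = 4.14*t - 1.22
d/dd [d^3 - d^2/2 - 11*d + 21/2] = 3*d^2 - d - 11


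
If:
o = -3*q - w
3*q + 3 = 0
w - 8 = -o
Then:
No Solution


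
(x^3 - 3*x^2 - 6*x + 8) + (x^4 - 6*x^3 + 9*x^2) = x^4 - 5*x^3 + 6*x^2 - 6*x + 8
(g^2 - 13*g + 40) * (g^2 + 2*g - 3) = g^4 - 11*g^3 + 11*g^2 + 119*g - 120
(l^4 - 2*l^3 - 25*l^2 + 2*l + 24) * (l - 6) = l^5 - 8*l^4 - 13*l^3 + 152*l^2 + 12*l - 144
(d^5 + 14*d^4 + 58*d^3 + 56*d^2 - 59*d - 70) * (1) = d^5 + 14*d^4 + 58*d^3 + 56*d^2 - 59*d - 70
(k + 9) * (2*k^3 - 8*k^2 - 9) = 2*k^4 + 10*k^3 - 72*k^2 - 9*k - 81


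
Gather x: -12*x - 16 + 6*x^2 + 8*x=6*x^2 - 4*x - 16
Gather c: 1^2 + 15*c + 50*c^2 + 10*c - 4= 50*c^2 + 25*c - 3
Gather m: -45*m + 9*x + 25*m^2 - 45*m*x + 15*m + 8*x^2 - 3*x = 25*m^2 + m*(-45*x - 30) + 8*x^2 + 6*x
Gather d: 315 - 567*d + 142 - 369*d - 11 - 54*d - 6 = 440 - 990*d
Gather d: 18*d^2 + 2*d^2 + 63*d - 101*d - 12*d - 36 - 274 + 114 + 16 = 20*d^2 - 50*d - 180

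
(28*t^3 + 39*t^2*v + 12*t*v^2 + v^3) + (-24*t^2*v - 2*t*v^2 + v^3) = 28*t^3 + 15*t^2*v + 10*t*v^2 + 2*v^3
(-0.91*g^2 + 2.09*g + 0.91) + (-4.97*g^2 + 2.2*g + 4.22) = -5.88*g^2 + 4.29*g + 5.13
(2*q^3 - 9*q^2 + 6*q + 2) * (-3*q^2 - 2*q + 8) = -6*q^5 + 23*q^4 + 16*q^3 - 90*q^2 + 44*q + 16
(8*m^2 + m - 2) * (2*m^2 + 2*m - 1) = 16*m^4 + 18*m^3 - 10*m^2 - 5*m + 2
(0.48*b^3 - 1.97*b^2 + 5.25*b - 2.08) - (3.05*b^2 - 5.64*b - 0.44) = 0.48*b^3 - 5.02*b^2 + 10.89*b - 1.64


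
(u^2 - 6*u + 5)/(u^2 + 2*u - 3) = (u - 5)/(u + 3)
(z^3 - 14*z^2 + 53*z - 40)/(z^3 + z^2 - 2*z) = (z^2 - 13*z + 40)/(z*(z + 2))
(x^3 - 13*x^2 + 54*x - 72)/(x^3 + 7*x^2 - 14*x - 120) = (x^2 - 9*x + 18)/(x^2 + 11*x + 30)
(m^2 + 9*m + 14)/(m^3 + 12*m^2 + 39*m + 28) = (m + 2)/(m^2 + 5*m + 4)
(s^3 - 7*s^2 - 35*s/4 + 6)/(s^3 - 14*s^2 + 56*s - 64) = (s^2 + s - 3/4)/(s^2 - 6*s + 8)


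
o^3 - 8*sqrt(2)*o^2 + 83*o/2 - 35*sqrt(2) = (o - 7*sqrt(2)/2)*(o - 5*sqrt(2)/2)*(o - 2*sqrt(2))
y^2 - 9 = (y - 3)*(y + 3)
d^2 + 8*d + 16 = (d + 4)^2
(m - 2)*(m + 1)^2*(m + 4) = m^4 + 4*m^3 - 3*m^2 - 14*m - 8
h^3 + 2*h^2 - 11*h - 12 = (h - 3)*(h + 1)*(h + 4)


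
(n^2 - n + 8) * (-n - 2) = -n^3 - n^2 - 6*n - 16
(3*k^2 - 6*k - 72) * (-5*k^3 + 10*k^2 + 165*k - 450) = -15*k^5 + 60*k^4 + 795*k^3 - 3060*k^2 - 9180*k + 32400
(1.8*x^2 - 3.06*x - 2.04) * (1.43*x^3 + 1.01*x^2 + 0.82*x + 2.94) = 2.574*x^5 - 2.5578*x^4 - 4.5318*x^3 + 0.7224*x^2 - 10.6692*x - 5.9976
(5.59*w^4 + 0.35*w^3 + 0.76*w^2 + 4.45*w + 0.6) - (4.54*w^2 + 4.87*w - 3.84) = 5.59*w^4 + 0.35*w^3 - 3.78*w^2 - 0.42*w + 4.44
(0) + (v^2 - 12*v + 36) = v^2 - 12*v + 36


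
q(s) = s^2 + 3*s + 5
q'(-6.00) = -9.00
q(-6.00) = 23.00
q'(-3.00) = -3.00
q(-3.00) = 5.00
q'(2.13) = 7.26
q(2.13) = 15.93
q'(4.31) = 11.62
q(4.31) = 36.51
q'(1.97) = 6.94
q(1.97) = 14.79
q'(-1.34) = 0.32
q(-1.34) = 2.78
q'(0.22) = 3.44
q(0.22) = 5.71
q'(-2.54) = -2.08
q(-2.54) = 3.83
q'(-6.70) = -10.40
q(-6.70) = 29.79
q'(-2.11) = -1.22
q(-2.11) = 3.12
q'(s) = 2*s + 3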